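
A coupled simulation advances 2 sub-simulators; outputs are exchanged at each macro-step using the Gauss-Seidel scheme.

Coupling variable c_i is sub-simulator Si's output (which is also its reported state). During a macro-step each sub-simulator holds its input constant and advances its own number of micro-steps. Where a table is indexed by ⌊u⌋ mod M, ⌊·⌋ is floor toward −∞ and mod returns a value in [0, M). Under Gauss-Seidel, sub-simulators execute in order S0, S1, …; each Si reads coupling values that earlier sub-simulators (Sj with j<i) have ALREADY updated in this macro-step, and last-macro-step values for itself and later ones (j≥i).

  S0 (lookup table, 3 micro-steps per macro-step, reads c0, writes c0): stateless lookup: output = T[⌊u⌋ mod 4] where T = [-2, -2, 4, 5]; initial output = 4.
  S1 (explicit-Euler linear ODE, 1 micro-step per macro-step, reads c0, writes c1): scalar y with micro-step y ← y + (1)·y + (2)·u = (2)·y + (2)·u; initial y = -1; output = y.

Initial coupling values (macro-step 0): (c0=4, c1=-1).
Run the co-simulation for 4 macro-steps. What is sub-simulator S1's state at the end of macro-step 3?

macro 1: S0 reads c0=4 → after 3×micro: -2; S1 reads c0=-2 → after 1×micro: -6 ⇒ (c0=-2, c1=-6)
macro 2: S0 reads c0=-2 → after 3×micro: 4; S1 reads c0=4 → after 1×micro: -4 ⇒ (c0=4, c1=-4)
macro 3: S0 reads c0=4 → after 3×micro: -2; S1 reads c0=-2 → after 1×micro: -12 ⇒ (c0=-2, c1=-12)
macro 4: S0 reads c0=-2 → after 3×micro: 4; S1 reads c0=4 → after 1×micro: -16 ⇒ (c0=4, c1=-16)

S1 state at macro-step 3 = -12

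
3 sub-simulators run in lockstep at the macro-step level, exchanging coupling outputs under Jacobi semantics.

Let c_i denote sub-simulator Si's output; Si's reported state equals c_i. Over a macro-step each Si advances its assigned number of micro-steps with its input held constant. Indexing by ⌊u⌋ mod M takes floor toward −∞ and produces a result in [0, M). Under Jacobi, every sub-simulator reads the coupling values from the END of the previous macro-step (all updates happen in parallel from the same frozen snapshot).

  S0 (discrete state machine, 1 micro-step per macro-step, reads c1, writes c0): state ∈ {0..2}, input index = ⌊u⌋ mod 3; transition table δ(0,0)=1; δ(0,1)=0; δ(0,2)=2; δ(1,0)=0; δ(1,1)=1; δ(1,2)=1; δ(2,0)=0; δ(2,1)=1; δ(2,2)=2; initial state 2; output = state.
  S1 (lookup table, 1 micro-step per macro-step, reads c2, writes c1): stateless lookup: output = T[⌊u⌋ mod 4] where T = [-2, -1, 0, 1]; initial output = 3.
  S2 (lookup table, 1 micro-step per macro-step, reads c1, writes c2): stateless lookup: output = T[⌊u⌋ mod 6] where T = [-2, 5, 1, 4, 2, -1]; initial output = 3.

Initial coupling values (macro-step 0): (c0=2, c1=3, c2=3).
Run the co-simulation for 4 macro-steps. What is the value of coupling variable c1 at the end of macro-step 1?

macro 1: S0 reads c1=3 → after 1×micro: 0; S1 reads c2=3 → after 1×micro: 1; S2 reads c1=3 → after 1×micro: 4 ⇒ (c0=0, c1=1, c2=4)
macro 2: S0 reads c1=1 → after 1×micro: 0; S1 reads c2=4 → after 1×micro: -2; S2 reads c1=1 → after 1×micro: 5 ⇒ (c0=0, c1=-2, c2=5)
macro 3: S0 reads c1=-2 → after 1×micro: 0; S1 reads c2=5 → after 1×micro: -1; S2 reads c1=-2 → after 1×micro: 2 ⇒ (c0=0, c1=-1, c2=2)
macro 4: S0 reads c1=-1 → after 1×micro: 2; S1 reads c2=2 → after 1×micro: 0; S2 reads c1=-1 → after 1×micro: -1 ⇒ (c0=2, c1=0, c2=-1)

c1 at macro-step 1 = 1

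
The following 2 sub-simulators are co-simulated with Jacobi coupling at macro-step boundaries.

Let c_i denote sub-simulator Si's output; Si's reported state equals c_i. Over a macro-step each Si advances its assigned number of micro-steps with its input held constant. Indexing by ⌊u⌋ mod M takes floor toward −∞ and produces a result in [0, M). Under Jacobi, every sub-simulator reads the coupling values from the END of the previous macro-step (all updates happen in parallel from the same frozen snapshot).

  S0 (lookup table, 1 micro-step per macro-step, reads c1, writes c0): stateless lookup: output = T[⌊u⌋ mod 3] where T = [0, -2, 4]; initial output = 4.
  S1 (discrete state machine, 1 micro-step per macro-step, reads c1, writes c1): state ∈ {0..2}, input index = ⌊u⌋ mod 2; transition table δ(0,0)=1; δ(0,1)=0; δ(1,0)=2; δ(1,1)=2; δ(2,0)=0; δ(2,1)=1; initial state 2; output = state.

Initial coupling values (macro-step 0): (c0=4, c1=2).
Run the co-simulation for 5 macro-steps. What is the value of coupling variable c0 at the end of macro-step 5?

macro 1: S0 reads c1=2 → after 1×micro: 4; S1 reads c1=2 → after 1×micro: 0 ⇒ (c0=4, c1=0)
macro 2: S0 reads c1=0 → after 1×micro: 0; S1 reads c1=0 → after 1×micro: 1 ⇒ (c0=0, c1=1)
macro 3: S0 reads c1=1 → after 1×micro: -2; S1 reads c1=1 → after 1×micro: 2 ⇒ (c0=-2, c1=2)
macro 4: S0 reads c1=2 → after 1×micro: 4; S1 reads c1=2 → after 1×micro: 0 ⇒ (c0=4, c1=0)
macro 5: S0 reads c1=0 → after 1×micro: 0; S1 reads c1=0 → after 1×micro: 1 ⇒ (c0=0, c1=1)

c0 at macro-step 5 = 0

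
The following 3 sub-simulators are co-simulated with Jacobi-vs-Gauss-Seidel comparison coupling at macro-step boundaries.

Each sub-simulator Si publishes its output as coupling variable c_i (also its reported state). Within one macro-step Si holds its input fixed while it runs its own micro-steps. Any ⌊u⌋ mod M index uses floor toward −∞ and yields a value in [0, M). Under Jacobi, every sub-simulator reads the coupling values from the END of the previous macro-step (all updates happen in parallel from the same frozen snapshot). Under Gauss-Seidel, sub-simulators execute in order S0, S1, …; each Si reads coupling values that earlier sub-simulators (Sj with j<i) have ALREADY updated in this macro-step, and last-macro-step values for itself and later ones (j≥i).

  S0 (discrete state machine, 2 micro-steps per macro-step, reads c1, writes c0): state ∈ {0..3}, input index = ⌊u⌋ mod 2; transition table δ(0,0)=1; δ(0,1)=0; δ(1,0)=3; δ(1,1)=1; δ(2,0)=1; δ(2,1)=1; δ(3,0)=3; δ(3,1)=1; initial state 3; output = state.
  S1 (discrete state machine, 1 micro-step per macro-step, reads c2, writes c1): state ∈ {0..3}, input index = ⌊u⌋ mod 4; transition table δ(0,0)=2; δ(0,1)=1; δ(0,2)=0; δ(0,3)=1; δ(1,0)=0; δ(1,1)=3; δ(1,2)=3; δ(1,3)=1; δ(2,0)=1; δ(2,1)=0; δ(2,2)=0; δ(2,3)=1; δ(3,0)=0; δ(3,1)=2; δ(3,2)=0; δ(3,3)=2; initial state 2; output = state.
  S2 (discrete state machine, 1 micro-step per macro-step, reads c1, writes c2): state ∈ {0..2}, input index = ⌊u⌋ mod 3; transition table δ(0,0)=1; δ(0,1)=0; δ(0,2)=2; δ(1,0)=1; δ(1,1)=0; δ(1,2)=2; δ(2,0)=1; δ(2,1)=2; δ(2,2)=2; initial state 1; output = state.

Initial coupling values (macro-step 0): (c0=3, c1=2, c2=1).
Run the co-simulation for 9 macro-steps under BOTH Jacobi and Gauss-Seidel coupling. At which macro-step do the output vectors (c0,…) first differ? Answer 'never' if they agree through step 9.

first divergence at macro-step: 1

[Jacobi] macro 1: S0 reads c1=2 → after 2×micro: 3; S1 reads c2=1 → after 1×micro: 0; S2 reads c1=2 → after 1×micro: 2 ⇒ (c0=3, c1=0, c2=2)
[Jacobi] macro 2: S0 reads c1=0 → after 2×micro: 3; S1 reads c2=2 → after 1×micro: 0; S2 reads c1=0 → after 1×micro: 1 ⇒ (c0=3, c1=0, c2=1)
[Jacobi] macro 3: S0 reads c1=0 → after 2×micro: 3; S1 reads c2=1 → after 1×micro: 1; S2 reads c1=0 → after 1×micro: 1 ⇒ (c0=3, c1=1, c2=1)
[Jacobi] macro 4: S0 reads c1=1 → after 2×micro: 1; S1 reads c2=1 → after 1×micro: 3; S2 reads c1=1 → after 1×micro: 0 ⇒ (c0=1, c1=3, c2=0)
[Jacobi] macro 5: S0 reads c1=3 → after 2×micro: 1; S1 reads c2=0 → after 1×micro: 0; S2 reads c1=3 → after 1×micro: 1 ⇒ (c0=1, c1=0, c2=1)
[Jacobi] macro 6: S0 reads c1=0 → after 2×micro: 3; S1 reads c2=1 → after 1×micro: 1; S2 reads c1=0 → after 1×micro: 1 ⇒ (c0=3, c1=1, c2=1)
[Jacobi] macro 7: S0 reads c1=1 → after 2×micro: 1; S1 reads c2=1 → after 1×micro: 3; S2 reads c1=1 → after 1×micro: 0 ⇒ (c0=1, c1=3, c2=0)
[Jacobi] macro 8: S0 reads c1=3 → after 2×micro: 1; S1 reads c2=0 → after 1×micro: 0; S2 reads c1=3 → after 1×micro: 1 ⇒ (c0=1, c1=0, c2=1)
[Jacobi] macro 9: S0 reads c1=0 → after 2×micro: 3; S1 reads c2=1 → after 1×micro: 1; S2 reads c1=0 → after 1×micro: 1 ⇒ (c0=3, c1=1, c2=1)
[Gauss-Seidel] macro 1: S0 reads c1=2 → after 2×micro: 3; S1 reads c2=1 → after 1×micro: 0; S2 reads c1=0 → after 1×micro: 1 ⇒ (c0=3, c1=0, c2=1)
[Gauss-Seidel] macro 2: S0 reads c1=0 → after 2×micro: 3; S1 reads c2=1 → after 1×micro: 1; S2 reads c1=1 → after 1×micro: 0 ⇒ (c0=3, c1=1, c2=0)
[Gauss-Seidel] macro 3: S0 reads c1=1 → after 2×micro: 1; S1 reads c2=0 → after 1×micro: 0; S2 reads c1=0 → after 1×micro: 1 ⇒ (c0=1, c1=0, c2=1)
[Gauss-Seidel] macro 4: S0 reads c1=0 → after 2×micro: 3; S1 reads c2=1 → after 1×micro: 1; S2 reads c1=1 → after 1×micro: 0 ⇒ (c0=3, c1=1, c2=0)
[Gauss-Seidel] macro 5: S0 reads c1=1 → after 2×micro: 1; S1 reads c2=0 → after 1×micro: 0; S2 reads c1=0 → after 1×micro: 1 ⇒ (c0=1, c1=0, c2=1)
[Gauss-Seidel] macro 6: S0 reads c1=0 → after 2×micro: 3; S1 reads c2=1 → after 1×micro: 1; S2 reads c1=1 → after 1×micro: 0 ⇒ (c0=3, c1=1, c2=0)
[Gauss-Seidel] macro 7: S0 reads c1=1 → after 2×micro: 1; S1 reads c2=0 → after 1×micro: 0; S2 reads c1=0 → after 1×micro: 1 ⇒ (c0=1, c1=0, c2=1)
[Gauss-Seidel] macro 8: S0 reads c1=0 → after 2×micro: 3; S1 reads c2=1 → after 1×micro: 1; S2 reads c1=1 → after 1×micro: 0 ⇒ (c0=3, c1=1, c2=0)
[Gauss-Seidel] macro 9: S0 reads c1=1 → after 2×micro: 1; S1 reads c2=0 → after 1×micro: 0; S2 reads c1=0 → after 1×micro: 1 ⇒ (c0=1, c1=0, c2=1)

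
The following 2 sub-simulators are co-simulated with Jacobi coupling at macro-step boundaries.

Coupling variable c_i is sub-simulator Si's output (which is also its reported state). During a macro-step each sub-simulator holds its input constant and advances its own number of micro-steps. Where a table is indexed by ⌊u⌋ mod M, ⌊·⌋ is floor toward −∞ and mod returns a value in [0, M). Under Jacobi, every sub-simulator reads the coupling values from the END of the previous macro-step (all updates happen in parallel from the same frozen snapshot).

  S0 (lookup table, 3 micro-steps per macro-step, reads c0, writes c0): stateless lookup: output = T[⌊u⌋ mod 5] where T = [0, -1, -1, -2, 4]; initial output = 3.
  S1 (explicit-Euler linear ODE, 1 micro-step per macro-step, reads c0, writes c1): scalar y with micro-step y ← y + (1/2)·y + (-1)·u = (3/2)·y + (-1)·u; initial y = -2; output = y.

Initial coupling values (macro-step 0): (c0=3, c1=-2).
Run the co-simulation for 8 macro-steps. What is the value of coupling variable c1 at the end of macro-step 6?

c1 at macro-step 6 = -307/16

macro 1: S0 reads c0=3 → after 3×micro: -2; S1 reads c0=3 → after 1×micro: -6 ⇒ (c0=-2, c1=-6)
macro 2: S0 reads c0=-2 → after 3×micro: -2; S1 reads c0=-2 → after 1×micro: -7 ⇒ (c0=-2, c1=-7)
macro 3: S0 reads c0=-2 → after 3×micro: -2; S1 reads c0=-2 → after 1×micro: -17/2 ⇒ (c0=-2, c1=-17/2)
macro 4: S0 reads c0=-2 → after 3×micro: -2; S1 reads c0=-2 → after 1×micro: -43/4 ⇒ (c0=-2, c1=-43/4)
macro 5: S0 reads c0=-2 → after 3×micro: -2; S1 reads c0=-2 → after 1×micro: -113/8 ⇒ (c0=-2, c1=-113/8)
macro 6: S0 reads c0=-2 → after 3×micro: -2; S1 reads c0=-2 → after 1×micro: -307/16 ⇒ (c0=-2, c1=-307/16)
macro 7: S0 reads c0=-2 → after 3×micro: -2; S1 reads c0=-2 → after 1×micro: -857/32 ⇒ (c0=-2, c1=-857/32)
macro 8: S0 reads c0=-2 → after 3×micro: -2; S1 reads c0=-2 → after 1×micro: -2443/64 ⇒ (c0=-2, c1=-2443/64)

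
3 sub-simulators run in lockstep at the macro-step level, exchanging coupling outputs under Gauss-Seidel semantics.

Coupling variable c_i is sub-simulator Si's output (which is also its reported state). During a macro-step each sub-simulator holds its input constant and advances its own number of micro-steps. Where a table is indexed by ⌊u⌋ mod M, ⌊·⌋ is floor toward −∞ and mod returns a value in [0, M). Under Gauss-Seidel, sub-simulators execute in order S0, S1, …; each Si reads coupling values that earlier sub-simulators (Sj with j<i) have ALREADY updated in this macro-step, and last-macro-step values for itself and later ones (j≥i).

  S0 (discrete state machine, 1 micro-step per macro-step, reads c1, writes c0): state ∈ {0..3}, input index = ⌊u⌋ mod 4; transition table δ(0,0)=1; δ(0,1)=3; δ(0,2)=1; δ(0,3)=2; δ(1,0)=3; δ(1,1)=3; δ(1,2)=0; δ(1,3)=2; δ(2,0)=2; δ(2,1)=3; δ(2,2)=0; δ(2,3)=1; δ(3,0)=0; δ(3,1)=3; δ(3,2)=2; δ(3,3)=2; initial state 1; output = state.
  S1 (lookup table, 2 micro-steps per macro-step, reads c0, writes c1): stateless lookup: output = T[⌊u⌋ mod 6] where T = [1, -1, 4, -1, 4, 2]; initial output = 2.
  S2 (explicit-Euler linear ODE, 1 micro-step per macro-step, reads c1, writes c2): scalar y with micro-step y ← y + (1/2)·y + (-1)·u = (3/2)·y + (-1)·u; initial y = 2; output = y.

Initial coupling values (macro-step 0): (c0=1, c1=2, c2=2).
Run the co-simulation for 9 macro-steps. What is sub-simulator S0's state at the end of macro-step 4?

macro 1: S0 reads c1=2 → after 1×micro: 0; S1 reads c0=0 → after 2×micro: 1; S2 reads c1=1 → after 1×micro: 2 ⇒ (c0=0, c1=1, c2=2)
macro 2: S0 reads c1=1 → after 1×micro: 3; S1 reads c0=3 → after 2×micro: -1; S2 reads c1=-1 → after 1×micro: 4 ⇒ (c0=3, c1=-1, c2=4)
macro 3: S0 reads c1=-1 → after 1×micro: 2; S1 reads c0=2 → after 2×micro: 4; S2 reads c1=4 → after 1×micro: 2 ⇒ (c0=2, c1=4, c2=2)
macro 4: S0 reads c1=4 → after 1×micro: 2; S1 reads c0=2 → after 2×micro: 4; S2 reads c1=4 → after 1×micro: -1 ⇒ (c0=2, c1=4, c2=-1)
macro 5: S0 reads c1=4 → after 1×micro: 2; S1 reads c0=2 → after 2×micro: 4; S2 reads c1=4 → after 1×micro: -11/2 ⇒ (c0=2, c1=4, c2=-11/2)
macro 6: S0 reads c1=4 → after 1×micro: 2; S1 reads c0=2 → after 2×micro: 4; S2 reads c1=4 → after 1×micro: -49/4 ⇒ (c0=2, c1=4, c2=-49/4)
macro 7: S0 reads c1=4 → after 1×micro: 2; S1 reads c0=2 → after 2×micro: 4; S2 reads c1=4 → after 1×micro: -179/8 ⇒ (c0=2, c1=4, c2=-179/8)
macro 8: S0 reads c1=4 → after 1×micro: 2; S1 reads c0=2 → after 2×micro: 4; S2 reads c1=4 → after 1×micro: -601/16 ⇒ (c0=2, c1=4, c2=-601/16)
macro 9: S0 reads c1=4 → after 1×micro: 2; S1 reads c0=2 → after 2×micro: 4; S2 reads c1=4 → after 1×micro: -1931/32 ⇒ (c0=2, c1=4, c2=-1931/32)

S0 state at macro-step 4 = 2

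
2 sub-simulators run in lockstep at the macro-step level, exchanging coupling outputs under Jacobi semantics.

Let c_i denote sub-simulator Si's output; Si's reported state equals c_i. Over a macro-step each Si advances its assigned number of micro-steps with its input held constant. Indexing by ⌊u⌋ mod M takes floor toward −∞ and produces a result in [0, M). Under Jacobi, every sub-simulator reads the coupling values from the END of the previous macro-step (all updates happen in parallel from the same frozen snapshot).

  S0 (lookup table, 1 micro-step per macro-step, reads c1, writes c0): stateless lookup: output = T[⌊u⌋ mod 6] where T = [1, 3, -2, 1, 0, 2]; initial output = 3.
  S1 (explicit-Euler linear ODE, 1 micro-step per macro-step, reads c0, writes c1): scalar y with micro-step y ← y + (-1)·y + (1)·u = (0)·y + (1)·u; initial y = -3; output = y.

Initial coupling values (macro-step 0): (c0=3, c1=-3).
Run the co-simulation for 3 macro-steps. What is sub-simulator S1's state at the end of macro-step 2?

macro 1: S0 reads c1=-3 → after 1×micro: 1; S1 reads c0=3 → after 1×micro: 3 ⇒ (c0=1, c1=3)
macro 2: S0 reads c1=3 → after 1×micro: 1; S1 reads c0=1 → after 1×micro: 1 ⇒ (c0=1, c1=1)
macro 3: S0 reads c1=1 → after 1×micro: 3; S1 reads c0=1 → after 1×micro: 1 ⇒ (c0=3, c1=1)

S1 state at macro-step 2 = 1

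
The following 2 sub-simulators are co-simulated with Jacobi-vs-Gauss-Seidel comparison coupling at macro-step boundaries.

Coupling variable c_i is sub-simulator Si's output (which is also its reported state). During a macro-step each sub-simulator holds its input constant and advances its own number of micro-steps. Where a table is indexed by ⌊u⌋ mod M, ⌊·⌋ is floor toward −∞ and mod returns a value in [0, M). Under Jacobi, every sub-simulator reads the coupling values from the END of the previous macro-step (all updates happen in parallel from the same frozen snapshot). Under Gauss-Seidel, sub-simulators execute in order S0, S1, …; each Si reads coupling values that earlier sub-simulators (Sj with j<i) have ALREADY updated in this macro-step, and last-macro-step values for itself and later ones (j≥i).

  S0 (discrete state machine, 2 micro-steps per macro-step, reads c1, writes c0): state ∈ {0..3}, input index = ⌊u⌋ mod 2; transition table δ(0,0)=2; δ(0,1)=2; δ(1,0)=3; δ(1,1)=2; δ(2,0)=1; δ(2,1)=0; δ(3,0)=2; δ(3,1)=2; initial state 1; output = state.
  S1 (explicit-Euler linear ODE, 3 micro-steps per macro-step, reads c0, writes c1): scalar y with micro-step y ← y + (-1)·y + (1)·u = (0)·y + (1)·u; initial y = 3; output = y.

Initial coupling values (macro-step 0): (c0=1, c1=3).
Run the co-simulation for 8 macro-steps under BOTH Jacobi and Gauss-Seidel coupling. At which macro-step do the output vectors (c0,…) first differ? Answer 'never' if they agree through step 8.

first divergence at macro-step: 1

[Jacobi] macro 1: S0 reads c1=3 → after 2×micro: 0; S1 reads c0=1 → after 3×micro: 1 ⇒ (c0=0, c1=1)
[Jacobi] macro 2: S0 reads c1=1 → after 2×micro: 0; S1 reads c0=0 → after 3×micro: 0 ⇒ (c0=0, c1=0)
[Jacobi] macro 3: S0 reads c1=0 → after 2×micro: 1; S1 reads c0=0 → after 3×micro: 0 ⇒ (c0=1, c1=0)
[Jacobi] macro 4: S0 reads c1=0 → after 2×micro: 2; S1 reads c0=1 → after 3×micro: 1 ⇒ (c0=2, c1=1)
[Jacobi] macro 5: S0 reads c1=1 → after 2×micro: 2; S1 reads c0=2 → after 3×micro: 2 ⇒ (c0=2, c1=2)
[Jacobi] macro 6: S0 reads c1=2 → after 2×micro: 3; S1 reads c0=2 → after 3×micro: 2 ⇒ (c0=3, c1=2)
[Jacobi] macro 7: S0 reads c1=2 → after 2×micro: 1; S1 reads c0=3 → after 3×micro: 3 ⇒ (c0=1, c1=3)
[Jacobi] macro 8: S0 reads c1=3 → after 2×micro: 0; S1 reads c0=1 → after 3×micro: 1 ⇒ (c0=0, c1=1)
[Gauss-Seidel] macro 1: S0 reads c1=3 → after 2×micro: 0; S1 reads c0=0 → after 3×micro: 0 ⇒ (c0=0, c1=0)
[Gauss-Seidel] macro 2: S0 reads c1=0 → after 2×micro: 1; S1 reads c0=1 → after 3×micro: 1 ⇒ (c0=1, c1=1)
[Gauss-Seidel] macro 3: S0 reads c1=1 → after 2×micro: 0; S1 reads c0=0 → after 3×micro: 0 ⇒ (c0=0, c1=0)
[Gauss-Seidel] macro 4: S0 reads c1=0 → after 2×micro: 1; S1 reads c0=1 → after 3×micro: 1 ⇒ (c0=1, c1=1)
[Gauss-Seidel] macro 5: S0 reads c1=1 → after 2×micro: 0; S1 reads c0=0 → after 3×micro: 0 ⇒ (c0=0, c1=0)
[Gauss-Seidel] macro 6: S0 reads c1=0 → after 2×micro: 1; S1 reads c0=1 → after 3×micro: 1 ⇒ (c0=1, c1=1)
[Gauss-Seidel] macro 7: S0 reads c1=1 → after 2×micro: 0; S1 reads c0=0 → after 3×micro: 0 ⇒ (c0=0, c1=0)
[Gauss-Seidel] macro 8: S0 reads c1=0 → after 2×micro: 1; S1 reads c0=1 → after 3×micro: 1 ⇒ (c0=1, c1=1)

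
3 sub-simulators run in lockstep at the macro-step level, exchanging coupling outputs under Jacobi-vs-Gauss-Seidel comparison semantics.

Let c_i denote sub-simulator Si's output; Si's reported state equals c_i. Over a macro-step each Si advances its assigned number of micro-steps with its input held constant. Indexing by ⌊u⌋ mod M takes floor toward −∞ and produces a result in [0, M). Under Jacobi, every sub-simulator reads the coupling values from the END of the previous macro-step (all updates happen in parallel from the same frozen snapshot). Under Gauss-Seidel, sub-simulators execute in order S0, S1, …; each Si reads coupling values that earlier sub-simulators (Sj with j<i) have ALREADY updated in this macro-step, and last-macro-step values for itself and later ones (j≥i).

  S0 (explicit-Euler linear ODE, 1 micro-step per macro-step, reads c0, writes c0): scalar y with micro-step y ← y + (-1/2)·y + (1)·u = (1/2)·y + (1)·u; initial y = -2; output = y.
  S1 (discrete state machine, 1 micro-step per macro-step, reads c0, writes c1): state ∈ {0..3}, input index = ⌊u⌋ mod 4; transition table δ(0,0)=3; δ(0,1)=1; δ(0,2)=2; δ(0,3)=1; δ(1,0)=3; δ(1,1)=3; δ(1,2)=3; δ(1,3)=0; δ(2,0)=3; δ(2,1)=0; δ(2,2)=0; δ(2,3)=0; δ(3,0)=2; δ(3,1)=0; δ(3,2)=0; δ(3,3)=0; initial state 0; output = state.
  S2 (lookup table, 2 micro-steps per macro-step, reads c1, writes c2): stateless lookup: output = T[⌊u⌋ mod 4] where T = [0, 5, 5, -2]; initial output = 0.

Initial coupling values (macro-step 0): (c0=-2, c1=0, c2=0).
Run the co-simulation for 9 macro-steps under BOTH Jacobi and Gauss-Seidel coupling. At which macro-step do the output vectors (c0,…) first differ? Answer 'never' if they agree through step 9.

first divergence at macro-step: 1

[Jacobi] macro 1: S0 reads c0=-2 → after 1×micro: -3; S1 reads c0=-2 → after 1×micro: 2; S2 reads c1=0 → after 2×micro: 0 ⇒ (c0=-3, c1=2, c2=0)
[Jacobi] macro 2: S0 reads c0=-3 → after 1×micro: -9/2; S1 reads c0=-3 → after 1×micro: 0; S2 reads c1=2 → after 2×micro: 5 ⇒ (c0=-9/2, c1=0, c2=5)
[Jacobi] macro 3: S0 reads c0=-9/2 → after 1×micro: -27/4; S1 reads c0=-9/2 → after 1×micro: 1; S2 reads c1=0 → after 2×micro: 0 ⇒ (c0=-27/4, c1=1, c2=0)
[Jacobi] macro 4: S0 reads c0=-27/4 → after 1×micro: -81/8; S1 reads c0=-27/4 → after 1×micro: 3; S2 reads c1=1 → after 2×micro: 5 ⇒ (c0=-81/8, c1=3, c2=5)
[Jacobi] macro 5: S0 reads c0=-81/8 → after 1×micro: -243/16; S1 reads c0=-81/8 → after 1×micro: 0; S2 reads c1=3 → after 2×micro: -2 ⇒ (c0=-243/16, c1=0, c2=-2)
[Jacobi] macro 6: S0 reads c0=-243/16 → after 1×micro: -729/32; S1 reads c0=-243/16 → after 1×micro: 3; S2 reads c1=0 → after 2×micro: 0 ⇒ (c0=-729/32, c1=3, c2=0)
[Jacobi] macro 7: S0 reads c0=-729/32 → after 1×micro: -2187/64; S1 reads c0=-729/32 → after 1×micro: 0; S2 reads c1=3 → after 2×micro: -2 ⇒ (c0=-2187/64, c1=0, c2=-2)
[Jacobi] macro 8: S0 reads c0=-2187/64 → after 1×micro: -6561/128; S1 reads c0=-2187/64 → after 1×micro: 1; S2 reads c1=0 → after 2×micro: 0 ⇒ (c0=-6561/128, c1=1, c2=0)
[Jacobi] macro 9: S0 reads c0=-6561/128 → after 1×micro: -19683/256; S1 reads c0=-6561/128 → after 1×micro: 3; S2 reads c1=1 → after 2×micro: 5 ⇒ (c0=-19683/256, c1=3, c2=5)
[Gauss-Seidel] macro 1: S0 reads c0=-2 → after 1×micro: -3; S1 reads c0=-3 → after 1×micro: 1; S2 reads c1=1 → after 2×micro: 5 ⇒ (c0=-3, c1=1, c2=5)
[Gauss-Seidel] macro 2: S0 reads c0=-3 → after 1×micro: -9/2; S1 reads c0=-9/2 → after 1×micro: 0; S2 reads c1=0 → after 2×micro: 0 ⇒ (c0=-9/2, c1=0, c2=0)
[Gauss-Seidel] macro 3: S0 reads c0=-9/2 → after 1×micro: -27/4; S1 reads c0=-27/4 → after 1×micro: 1; S2 reads c1=1 → after 2×micro: 5 ⇒ (c0=-27/4, c1=1, c2=5)
[Gauss-Seidel] macro 4: S0 reads c0=-27/4 → after 1×micro: -81/8; S1 reads c0=-81/8 → after 1×micro: 3; S2 reads c1=3 → after 2×micro: -2 ⇒ (c0=-81/8, c1=3, c2=-2)
[Gauss-Seidel] macro 5: S0 reads c0=-81/8 → after 1×micro: -243/16; S1 reads c0=-243/16 → after 1×micro: 2; S2 reads c1=2 → after 2×micro: 5 ⇒ (c0=-243/16, c1=2, c2=5)
[Gauss-Seidel] macro 6: S0 reads c0=-243/16 → after 1×micro: -729/32; S1 reads c0=-729/32 → after 1×micro: 0; S2 reads c1=0 → after 2×micro: 0 ⇒ (c0=-729/32, c1=0, c2=0)
[Gauss-Seidel] macro 7: S0 reads c0=-729/32 → after 1×micro: -2187/64; S1 reads c0=-2187/64 → after 1×micro: 1; S2 reads c1=1 → after 2×micro: 5 ⇒ (c0=-2187/64, c1=1, c2=5)
[Gauss-Seidel] macro 8: S0 reads c0=-2187/64 → after 1×micro: -6561/128; S1 reads c0=-6561/128 → after 1×micro: 3; S2 reads c1=3 → after 2×micro: -2 ⇒ (c0=-6561/128, c1=3, c2=-2)
[Gauss-Seidel] macro 9: S0 reads c0=-6561/128 → after 1×micro: -19683/256; S1 reads c0=-19683/256 → after 1×micro: 0; S2 reads c1=0 → after 2×micro: 0 ⇒ (c0=-19683/256, c1=0, c2=0)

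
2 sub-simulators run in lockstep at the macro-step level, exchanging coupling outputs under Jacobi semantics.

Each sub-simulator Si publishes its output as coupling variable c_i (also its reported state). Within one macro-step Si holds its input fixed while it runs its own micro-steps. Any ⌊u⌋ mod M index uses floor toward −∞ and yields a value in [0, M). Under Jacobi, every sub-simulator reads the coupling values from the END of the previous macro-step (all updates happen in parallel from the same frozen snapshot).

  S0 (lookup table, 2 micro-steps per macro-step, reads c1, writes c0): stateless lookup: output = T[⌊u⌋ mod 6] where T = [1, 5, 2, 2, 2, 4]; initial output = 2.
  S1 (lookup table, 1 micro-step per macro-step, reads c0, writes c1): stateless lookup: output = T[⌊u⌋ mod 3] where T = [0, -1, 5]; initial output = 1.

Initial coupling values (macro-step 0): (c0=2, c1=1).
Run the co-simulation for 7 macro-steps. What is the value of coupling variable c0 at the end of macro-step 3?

macro 1: S0 reads c1=1 → after 2×micro: 5; S1 reads c0=2 → after 1×micro: 5 ⇒ (c0=5, c1=5)
macro 2: S0 reads c1=5 → after 2×micro: 4; S1 reads c0=5 → after 1×micro: 5 ⇒ (c0=4, c1=5)
macro 3: S0 reads c1=5 → after 2×micro: 4; S1 reads c0=4 → after 1×micro: -1 ⇒ (c0=4, c1=-1)
macro 4: S0 reads c1=-1 → after 2×micro: 4; S1 reads c0=4 → after 1×micro: -1 ⇒ (c0=4, c1=-1)
macro 5: S0 reads c1=-1 → after 2×micro: 4; S1 reads c0=4 → after 1×micro: -1 ⇒ (c0=4, c1=-1)
macro 6: S0 reads c1=-1 → after 2×micro: 4; S1 reads c0=4 → after 1×micro: -1 ⇒ (c0=4, c1=-1)
macro 7: S0 reads c1=-1 → after 2×micro: 4; S1 reads c0=4 → after 1×micro: -1 ⇒ (c0=4, c1=-1)

c0 at macro-step 3 = 4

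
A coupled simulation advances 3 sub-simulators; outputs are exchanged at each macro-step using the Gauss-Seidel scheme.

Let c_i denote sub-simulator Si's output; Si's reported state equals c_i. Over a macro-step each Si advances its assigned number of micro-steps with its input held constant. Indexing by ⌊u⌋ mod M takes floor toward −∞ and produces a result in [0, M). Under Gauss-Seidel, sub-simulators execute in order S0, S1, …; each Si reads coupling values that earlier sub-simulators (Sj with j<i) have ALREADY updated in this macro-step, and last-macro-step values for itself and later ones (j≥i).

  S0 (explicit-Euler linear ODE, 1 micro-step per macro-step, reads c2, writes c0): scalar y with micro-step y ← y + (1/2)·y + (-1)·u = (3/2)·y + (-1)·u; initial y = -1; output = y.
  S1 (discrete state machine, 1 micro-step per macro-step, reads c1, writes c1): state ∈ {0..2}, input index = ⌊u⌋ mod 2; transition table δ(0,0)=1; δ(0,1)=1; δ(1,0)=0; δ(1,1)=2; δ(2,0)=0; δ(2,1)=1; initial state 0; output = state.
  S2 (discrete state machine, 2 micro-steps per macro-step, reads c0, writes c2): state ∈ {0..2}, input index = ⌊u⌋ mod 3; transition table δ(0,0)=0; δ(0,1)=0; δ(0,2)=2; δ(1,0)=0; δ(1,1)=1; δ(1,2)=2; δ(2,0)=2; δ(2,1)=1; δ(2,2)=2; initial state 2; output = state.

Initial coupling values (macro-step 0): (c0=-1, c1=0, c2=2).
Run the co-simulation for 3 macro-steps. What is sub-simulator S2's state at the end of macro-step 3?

S2 state at macro-step 3 = 0

macro 1: S0 reads c2=2 → after 1×micro: -7/2; S1 reads c1=0 → after 1×micro: 1; S2 reads c0=-7/2 → after 2×micro: 2 ⇒ (c0=-7/2, c1=1, c2=2)
macro 2: S0 reads c2=2 → after 1×micro: -29/4; S1 reads c1=1 → after 1×micro: 2; S2 reads c0=-29/4 → after 2×micro: 1 ⇒ (c0=-29/4, c1=2, c2=1)
macro 3: S0 reads c2=1 → after 1×micro: -95/8; S1 reads c1=2 → after 1×micro: 0; S2 reads c0=-95/8 → after 2×micro: 0 ⇒ (c0=-95/8, c1=0, c2=0)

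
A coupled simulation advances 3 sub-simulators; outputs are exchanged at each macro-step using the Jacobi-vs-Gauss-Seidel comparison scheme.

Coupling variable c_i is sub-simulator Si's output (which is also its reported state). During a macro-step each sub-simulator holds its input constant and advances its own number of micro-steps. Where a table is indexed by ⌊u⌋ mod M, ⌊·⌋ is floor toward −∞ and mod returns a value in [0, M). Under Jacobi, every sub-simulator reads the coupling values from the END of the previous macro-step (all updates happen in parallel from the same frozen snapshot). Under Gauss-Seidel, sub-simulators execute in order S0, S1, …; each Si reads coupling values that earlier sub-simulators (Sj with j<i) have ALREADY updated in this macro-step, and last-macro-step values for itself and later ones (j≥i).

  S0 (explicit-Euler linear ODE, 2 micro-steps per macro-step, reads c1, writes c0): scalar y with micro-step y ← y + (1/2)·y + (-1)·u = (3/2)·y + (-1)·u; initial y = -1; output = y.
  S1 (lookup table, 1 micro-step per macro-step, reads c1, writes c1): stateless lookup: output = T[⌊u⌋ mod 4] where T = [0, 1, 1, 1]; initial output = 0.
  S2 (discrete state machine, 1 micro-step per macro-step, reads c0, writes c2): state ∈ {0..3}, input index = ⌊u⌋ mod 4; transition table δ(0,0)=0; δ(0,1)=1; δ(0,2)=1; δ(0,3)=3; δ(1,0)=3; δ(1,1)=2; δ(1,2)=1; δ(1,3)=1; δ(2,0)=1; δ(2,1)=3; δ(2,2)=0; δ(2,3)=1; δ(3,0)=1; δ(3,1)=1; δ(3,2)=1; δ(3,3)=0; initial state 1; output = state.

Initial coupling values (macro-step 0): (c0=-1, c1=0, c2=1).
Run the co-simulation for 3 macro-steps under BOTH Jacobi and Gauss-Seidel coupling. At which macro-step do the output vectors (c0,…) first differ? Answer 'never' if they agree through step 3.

first divergence at macro-step: 1

[Jacobi] macro 1: S0 reads c1=0 → after 2×micro: -9/4; S1 reads c1=0 → after 1×micro: 0; S2 reads c0=-1 → after 1×micro: 1 ⇒ (c0=-9/4, c1=0, c2=1)
[Jacobi] macro 2: S0 reads c1=0 → after 2×micro: -81/16; S1 reads c1=0 → after 1×micro: 0; S2 reads c0=-9/4 → after 1×micro: 2 ⇒ (c0=-81/16, c1=0, c2=2)
[Jacobi] macro 3: S0 reads c1=0 → after 2×micro: -729/64; S1 reads c1=0 → after 1×micro: 0; S2 reads c0=-81/16 → after 1×micro: 0 ⇒ (c0=-729/64, c1=0, c2=0)
[Gauss-Seidel] macro 1: S0 reads c1=0 → after 2×micro: -9/4; S1 reads c1=0 → after 1×micro: 0; S2 reads c0=-9/4 → after 1×micro: 2 ⇒ (c0=-9/4, c1=0, c2=2)
[Gauss-Seidel] macro 2: S0 reads c1=0 → after 2×micro: -81/16; S1 reads c1=0 → after 1×micro: 0; S2 reads c0=-81/16 → after 1×micro: 0 ⇒ (c0=-81/16, c1=0, c2=0)
[Gauss-Seidel] macro 3: S0 reads c1=0 → after 2×micro: -729/64; S1 reads c1=0 → after 1×micro: 0; S2 reads c0=-729/64 → after 1×micro: 0 ⇒ (c0=-729/64, c1=0, c2=0)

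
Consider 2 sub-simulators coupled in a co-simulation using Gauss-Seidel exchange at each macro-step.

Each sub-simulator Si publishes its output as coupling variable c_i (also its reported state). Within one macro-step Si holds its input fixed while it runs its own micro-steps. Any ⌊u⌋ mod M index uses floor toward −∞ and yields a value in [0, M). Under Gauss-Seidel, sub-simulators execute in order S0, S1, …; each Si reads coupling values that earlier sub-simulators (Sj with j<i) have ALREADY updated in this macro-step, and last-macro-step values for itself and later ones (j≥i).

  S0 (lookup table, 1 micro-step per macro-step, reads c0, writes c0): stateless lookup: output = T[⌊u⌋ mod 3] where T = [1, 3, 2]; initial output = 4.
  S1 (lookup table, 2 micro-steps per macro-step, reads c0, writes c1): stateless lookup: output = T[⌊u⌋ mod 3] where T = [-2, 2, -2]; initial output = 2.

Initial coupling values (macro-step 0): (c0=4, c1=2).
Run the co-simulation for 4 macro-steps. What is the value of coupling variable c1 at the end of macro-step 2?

c1 at macro-step 2 = 2

macro 1: S0 reads c0=4 → after 1×micro: 3; S1 reads c0=3 → after 2×micro: -2 ⇒ (c0=3, c1=-2)
macro 2: S0 reads c0=3 → after 1×micro: 1; S1 reads c0=1 → after 2×micro: 2 ⇒ (c0=1, c1=2)
macro 3: S0 reads c0=1 → after 1×micro: 3; S1 reads c0=3 → after 2×micro: -2 ⇒ (c0=3, c1=-2)
macro 4: S0 reads c0=3 → after 1×micro: 1; S1 reads c0=1 → after 2×micro: 2 ⇒ (c0=1, c1=2)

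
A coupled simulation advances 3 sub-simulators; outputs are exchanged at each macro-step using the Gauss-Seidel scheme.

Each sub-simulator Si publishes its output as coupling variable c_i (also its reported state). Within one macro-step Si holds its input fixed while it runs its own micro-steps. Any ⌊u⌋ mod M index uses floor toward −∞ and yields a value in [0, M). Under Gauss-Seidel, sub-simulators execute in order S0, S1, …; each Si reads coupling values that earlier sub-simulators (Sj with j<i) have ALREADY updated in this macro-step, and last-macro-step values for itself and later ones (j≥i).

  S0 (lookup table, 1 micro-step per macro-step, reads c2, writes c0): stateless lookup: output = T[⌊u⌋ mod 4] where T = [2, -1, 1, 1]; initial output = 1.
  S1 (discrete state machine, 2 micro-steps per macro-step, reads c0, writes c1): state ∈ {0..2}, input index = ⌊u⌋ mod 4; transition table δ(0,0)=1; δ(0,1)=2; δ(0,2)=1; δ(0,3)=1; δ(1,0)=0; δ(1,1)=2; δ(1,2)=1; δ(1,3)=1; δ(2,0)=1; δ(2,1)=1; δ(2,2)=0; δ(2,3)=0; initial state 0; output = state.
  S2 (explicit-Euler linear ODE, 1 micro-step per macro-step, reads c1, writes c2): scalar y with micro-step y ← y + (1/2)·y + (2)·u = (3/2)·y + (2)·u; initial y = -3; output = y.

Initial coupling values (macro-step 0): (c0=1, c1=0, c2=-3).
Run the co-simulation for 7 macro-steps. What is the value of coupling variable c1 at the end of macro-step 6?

c1 at macro-step 6 = 1

macro 1: S0 reads c2=-3 → after 1×micro: -1; S1 reads c0=-1 → after 2×micro: 1; S2 reads c1=1 → after 1×micro: -5/2 ⇒ (c0=-1, c1=1, c2=-5/2)
macro 2: S0 reads c2=-5/2 → after 1×micro: -1; S1 reads c0=-1 → after 2×micro: 1; S2 reads c1=1 → after 1×micro: -7/4 ⇒ (c0=-1, c1=1, c2=-7/4)
macro 3: S0 reads c2=-7/4 → after 1×micro: 1; S1 reads c0=1 → after 2×micro: 1; S2 reads c1=1 → after 1×micro: -5/8 ⇒ (c0=1, c1=1, c2=-5/8)
macro 4: S0 reads c2=-5/8 → after 1×micro: 1; S1 reads c0=1 → after 2×micro: 1; S2 reads c1=1 → after 1×micro: 17/16 ⇒ (c0=1, c1=1, c2=17/16)
macro 5: S0 reads c2=17/16 → after 1×micro: -1; S1 reads c0=-1 → after 2×micro: 1; S2 reads c1=1 → after 1×micro: 115/32 ⇒ (c0=-1, c1=1, c2=115/32)
macro 6: S0 reads c2=115/32 → after 1×micro: 1; S1 reads c0=1 → after 2×micro: 1; S2 reads c1=1 → after 1×micro: 473/64 ⇒ (c0=1, c1=1, c2=473/64)
macro 7: S0 reads c2=473/64 → after 1×micro: 1; S1 reads c0=1 → after 2×micro: 1; S2 reads c1=1 → after 1×micro: 1675/128 ⇒ (c0=1, c1=1, c2=1675/128)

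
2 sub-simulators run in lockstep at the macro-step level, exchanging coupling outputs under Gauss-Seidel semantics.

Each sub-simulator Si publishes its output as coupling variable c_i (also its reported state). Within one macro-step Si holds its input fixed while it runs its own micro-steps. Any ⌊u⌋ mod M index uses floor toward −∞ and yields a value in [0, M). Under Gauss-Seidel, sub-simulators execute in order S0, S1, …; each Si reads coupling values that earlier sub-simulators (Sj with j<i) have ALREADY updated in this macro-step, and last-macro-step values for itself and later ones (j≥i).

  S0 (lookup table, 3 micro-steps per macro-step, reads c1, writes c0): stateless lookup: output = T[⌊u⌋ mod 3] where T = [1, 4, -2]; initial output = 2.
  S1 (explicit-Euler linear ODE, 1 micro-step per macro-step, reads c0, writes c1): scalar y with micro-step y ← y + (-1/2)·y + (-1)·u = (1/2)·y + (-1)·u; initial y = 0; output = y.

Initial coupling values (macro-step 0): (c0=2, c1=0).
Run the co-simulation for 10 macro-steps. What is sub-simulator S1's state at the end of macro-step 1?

S1 state at macro-step 1 = -1

macro 1: S0 reads c1=0 → after 3×micro: 1; S1 reads c0=1 → after 1×micro: -1 ⇒ (c0=1, c1=-1)
macro 2: S0 reads c1=-1 → after 3×micro: -2; S1 reads c0=-2 → after 1×micro: 3/2 ⇒ (c0=-2, c1=3/2)
macro 3: S0 reads c1=3/2 → after 3×micro: 4; S1 reads c0=4 → after 1×micro: -13/4 ⇒ (c0=4, c1=-13/4)
macro 4: S0 reads c1=-13/4 → after 3×micro: -2; S1 reads c0=-2 → after 1×micro: 3/8 ⇒ (c0=-2, c1=3/8)
macro 5: S0 reads c1=3/8 → after 3×micro: 1; S1 reads c0=1 → after 1×micro: -13/16 ⇒ (c0=1, c1=-13/16)
macro 6: S0 reads c1=-13/16 → after 3×micro: -2; S1 reads c0=-2 → after 1×micro: 51/32 ⇒ (c0=-2, c1=51/32)
macro 7: S0 reads c1=51/32 → after 3×micro: 4; S1 reads c0=4 → after 1×micro: -205/64 ⇒ (c0=4, c1=-205/64)
macro 8: S0 reads c1=-205/64 → after 3×micro: -2; S1 reads c0=-2 → after 1×micro: 51/128 ⇒ (c0=-2, c1=51/128)
macro 9: S0 reads c1=51/128 → after 3×micro: 1; S1 reads c0=1 → after 1×micro: -205/256 ⇒ (c0=1, c1=-205/256)
macro 10: S0 reads c1=-205/256 → after 3×micro: -2; S1 reads c0=-2 → after 1×micro: 819/512 ⇒ (c0=-2, c1=819/512)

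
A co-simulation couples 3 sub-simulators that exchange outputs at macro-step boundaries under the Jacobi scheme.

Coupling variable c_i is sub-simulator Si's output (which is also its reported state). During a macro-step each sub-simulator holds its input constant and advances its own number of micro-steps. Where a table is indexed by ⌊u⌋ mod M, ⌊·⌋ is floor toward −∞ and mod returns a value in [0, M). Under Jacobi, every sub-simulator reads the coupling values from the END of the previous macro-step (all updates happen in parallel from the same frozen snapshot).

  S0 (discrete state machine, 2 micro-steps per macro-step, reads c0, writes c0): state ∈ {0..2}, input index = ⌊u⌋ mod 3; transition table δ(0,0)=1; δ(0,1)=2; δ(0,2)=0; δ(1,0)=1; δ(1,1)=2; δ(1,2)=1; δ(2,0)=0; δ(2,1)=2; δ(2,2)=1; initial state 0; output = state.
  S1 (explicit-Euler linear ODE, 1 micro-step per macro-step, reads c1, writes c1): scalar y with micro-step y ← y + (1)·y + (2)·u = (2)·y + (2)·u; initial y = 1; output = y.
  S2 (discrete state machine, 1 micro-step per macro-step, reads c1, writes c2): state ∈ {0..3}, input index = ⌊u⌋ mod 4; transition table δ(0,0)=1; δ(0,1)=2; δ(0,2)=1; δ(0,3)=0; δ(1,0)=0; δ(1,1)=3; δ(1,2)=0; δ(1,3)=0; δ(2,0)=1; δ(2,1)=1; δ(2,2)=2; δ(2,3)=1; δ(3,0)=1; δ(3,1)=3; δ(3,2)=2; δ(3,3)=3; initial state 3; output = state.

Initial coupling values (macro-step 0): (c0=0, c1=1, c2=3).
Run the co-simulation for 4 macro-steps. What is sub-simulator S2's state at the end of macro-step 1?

S2 state at macro-step 1 = 3

macro 1: S0 reads c0=0 → after 2×micro: 1; S1 reads c1=1 → after 1×micro: 4; S2 reads c1=1 → after 1×micro: 3 ⇒ (c0=1, c1=4, c2=3)
macro 2: S0 reads c0=1 → after 2×micro: 2; S1 reads c1=4 → after 1×micro: 16; S2 reads c1=4 → after 1×micro: 1 ⇒ (c0=2, c1=16, c2=1)
macro 3: S0 reads c0=2 → after 2×micro: 1; S1 reads c1=16 → after 1×micro: 64; S2 reads c1=16 → after 1×micro: 0 ⇒ (c0=1, c1=64, c2=0)
macro 4: S0 reads c0=1 → after 2×micro: 2; S1 reads c1=64 → after 1×micro: 256; S2 reads c1=64 → after 1×micro: 1 ⇒ (c0=2, c1=256, c2=1)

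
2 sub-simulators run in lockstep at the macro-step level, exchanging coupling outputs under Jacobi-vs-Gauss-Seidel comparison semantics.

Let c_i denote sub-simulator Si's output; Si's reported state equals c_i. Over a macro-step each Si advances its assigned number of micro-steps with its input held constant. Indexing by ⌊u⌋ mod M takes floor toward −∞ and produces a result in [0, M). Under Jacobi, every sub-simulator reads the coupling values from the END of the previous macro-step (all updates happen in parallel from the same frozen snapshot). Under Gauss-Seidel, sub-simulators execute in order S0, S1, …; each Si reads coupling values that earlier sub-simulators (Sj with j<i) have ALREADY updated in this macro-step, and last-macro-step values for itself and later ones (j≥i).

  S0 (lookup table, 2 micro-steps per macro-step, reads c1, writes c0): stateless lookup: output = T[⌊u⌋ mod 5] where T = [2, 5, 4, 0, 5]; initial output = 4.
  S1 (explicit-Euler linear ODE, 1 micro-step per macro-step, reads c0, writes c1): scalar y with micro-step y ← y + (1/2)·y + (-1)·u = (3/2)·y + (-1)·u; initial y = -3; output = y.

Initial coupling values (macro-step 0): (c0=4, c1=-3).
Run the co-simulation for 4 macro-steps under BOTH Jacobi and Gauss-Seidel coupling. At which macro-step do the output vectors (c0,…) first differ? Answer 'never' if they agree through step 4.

[Jacobi] macro 1: S0 reads c1=-3 → after 2×micro: 4; S1 reads c0=4 → after 1×micro: -17/2 ⇒ (c0=4, c1=-17/2)
[Jacobi] macro 2: S0 reads c1=-17/2 → after 2×micro: 5; S1 reads c0=4 → after 1×micro: -67/4 ⇒ (c0=5, c1=-67/4)
[Jacobi] macro 3: S0 reads c1=-67/4 → after 2×micro: 0; S1 reads c0=5 → after 1×micro: -241/8 ⇒ (c0=0, c1=-241/8)
[Jacobi] macro 4: S0 reads c1=-241/8 → after 2×micro: 5; S1 reads c0=0 → after 1×micro: -723/16 ⇒ (c0=5, c1=-723/16)
[Gauss-Seidel] macro 1: S0 reads c1=-3 → after 2×micro: 4; S1 reads c0=4 → after 1×micro: -17/2 ⇒ (c0=4, c1=-17/2)
[Gauss-Seidel] macro 2: S0 reads c1=-17/2 → after 2×micro: 5; S1 reads c0=5 → after 1×micro: -71/4 ⇒ (c0=5, c1=-71/4)
[Gauss-Seidel] macro 3: S0 reads c1=-71/4 → after 2×micro: 4; S1 reads c0=4 → after 1×micro: -245/8 ⇒ (c0=4, c1=-245/8)
[Gauss-Seidel] macro 4: S0 reads c1=-245/8 → after 2×micro: 5; S1 reads c0=5 → after 1×micro: -815/16 ⇒ (c0=5, c1=-815/16)

first divergence at macro-step: 2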